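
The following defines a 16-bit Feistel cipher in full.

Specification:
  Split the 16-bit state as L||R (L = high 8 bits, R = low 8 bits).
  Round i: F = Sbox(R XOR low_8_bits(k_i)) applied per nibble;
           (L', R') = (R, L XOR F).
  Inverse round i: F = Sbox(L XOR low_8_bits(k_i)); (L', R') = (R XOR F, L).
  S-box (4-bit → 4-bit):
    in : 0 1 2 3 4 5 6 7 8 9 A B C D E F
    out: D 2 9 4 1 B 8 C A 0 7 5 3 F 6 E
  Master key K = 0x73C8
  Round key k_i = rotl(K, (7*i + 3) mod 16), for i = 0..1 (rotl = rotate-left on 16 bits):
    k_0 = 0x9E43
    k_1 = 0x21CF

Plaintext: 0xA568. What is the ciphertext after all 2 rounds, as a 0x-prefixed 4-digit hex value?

0x3086

s_0 = plaintext = 0xA568
s_1 = Round(s_0, k_0) = 0x6830
s_2 = Round(s_1, k_1) = 0x3086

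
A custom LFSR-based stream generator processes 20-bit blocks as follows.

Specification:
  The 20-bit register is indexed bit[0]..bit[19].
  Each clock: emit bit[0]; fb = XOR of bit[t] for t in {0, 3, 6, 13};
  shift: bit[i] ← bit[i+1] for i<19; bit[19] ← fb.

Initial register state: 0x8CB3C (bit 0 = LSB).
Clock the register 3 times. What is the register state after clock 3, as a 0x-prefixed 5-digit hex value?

0x31967

reg_0 = 0x8CB3C
clock 1: out=0, reg = 0xC659E
clock 2: out=0, reg = 0x632CF
clock 3: out=1, reg = 0x31967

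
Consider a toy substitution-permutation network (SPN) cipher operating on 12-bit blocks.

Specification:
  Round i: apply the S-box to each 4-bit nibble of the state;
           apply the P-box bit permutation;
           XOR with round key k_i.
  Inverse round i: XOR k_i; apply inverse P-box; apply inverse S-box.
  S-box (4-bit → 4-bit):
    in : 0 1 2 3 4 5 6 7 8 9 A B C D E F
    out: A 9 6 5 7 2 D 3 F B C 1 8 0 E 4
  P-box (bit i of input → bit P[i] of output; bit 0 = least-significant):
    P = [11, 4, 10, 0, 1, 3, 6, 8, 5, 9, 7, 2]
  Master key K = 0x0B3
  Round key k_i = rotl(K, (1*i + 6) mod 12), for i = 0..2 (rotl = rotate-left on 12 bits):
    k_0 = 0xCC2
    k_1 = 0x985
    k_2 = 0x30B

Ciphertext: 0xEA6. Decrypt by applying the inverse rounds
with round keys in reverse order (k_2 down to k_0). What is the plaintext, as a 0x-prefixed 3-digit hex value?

s_0 = ciphertext = 0xEA6
s_1 = InvRound(s_0, k_2) = 0x606
s_2 = InvRound(s_1, k_1) = 0x216
s_3 = InvRound(s_2, k_0) = 0xEF4

0xEF4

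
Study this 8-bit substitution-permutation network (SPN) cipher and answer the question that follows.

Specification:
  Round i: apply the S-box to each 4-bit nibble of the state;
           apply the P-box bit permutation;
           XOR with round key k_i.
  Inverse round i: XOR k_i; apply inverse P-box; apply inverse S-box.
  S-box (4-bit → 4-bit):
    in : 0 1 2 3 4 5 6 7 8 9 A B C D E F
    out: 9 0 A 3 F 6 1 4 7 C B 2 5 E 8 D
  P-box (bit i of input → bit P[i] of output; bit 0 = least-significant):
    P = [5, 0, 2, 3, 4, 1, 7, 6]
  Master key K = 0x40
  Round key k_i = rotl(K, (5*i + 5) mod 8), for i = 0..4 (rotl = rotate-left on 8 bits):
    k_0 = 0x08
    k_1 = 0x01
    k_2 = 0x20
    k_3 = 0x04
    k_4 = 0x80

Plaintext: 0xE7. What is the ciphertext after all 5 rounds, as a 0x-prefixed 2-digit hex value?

s_0 = plaintext = 0xE7
s_1 = Round(s_0, k_0) = 0x4C
s_2 = Round(s_1, k_1) = 0xF7
s_3 = Round(s_2, k_2) = 0xF4
s_4 = Round(s_3, k_3) = 0xF9
s_5 = Round(s_4, k_4) = 0x5C

0x5C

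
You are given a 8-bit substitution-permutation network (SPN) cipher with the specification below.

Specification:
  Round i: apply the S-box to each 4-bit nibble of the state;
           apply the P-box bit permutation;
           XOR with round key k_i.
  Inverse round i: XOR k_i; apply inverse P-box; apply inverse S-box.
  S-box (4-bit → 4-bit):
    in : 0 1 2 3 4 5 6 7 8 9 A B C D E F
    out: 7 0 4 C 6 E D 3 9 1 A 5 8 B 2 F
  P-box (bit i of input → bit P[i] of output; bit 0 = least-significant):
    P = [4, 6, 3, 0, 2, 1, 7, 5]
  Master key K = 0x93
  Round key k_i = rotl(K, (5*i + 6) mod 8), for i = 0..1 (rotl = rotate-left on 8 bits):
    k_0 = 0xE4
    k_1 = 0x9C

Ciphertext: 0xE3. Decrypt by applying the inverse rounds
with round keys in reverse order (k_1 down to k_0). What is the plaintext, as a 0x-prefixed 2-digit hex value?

s_0 = ciphertext = 0xE3
s_1 = InvRound(s_0, k_1) = 0xDF
s_2 = InvRound(s_1, k_0) = 0xA6

0xA6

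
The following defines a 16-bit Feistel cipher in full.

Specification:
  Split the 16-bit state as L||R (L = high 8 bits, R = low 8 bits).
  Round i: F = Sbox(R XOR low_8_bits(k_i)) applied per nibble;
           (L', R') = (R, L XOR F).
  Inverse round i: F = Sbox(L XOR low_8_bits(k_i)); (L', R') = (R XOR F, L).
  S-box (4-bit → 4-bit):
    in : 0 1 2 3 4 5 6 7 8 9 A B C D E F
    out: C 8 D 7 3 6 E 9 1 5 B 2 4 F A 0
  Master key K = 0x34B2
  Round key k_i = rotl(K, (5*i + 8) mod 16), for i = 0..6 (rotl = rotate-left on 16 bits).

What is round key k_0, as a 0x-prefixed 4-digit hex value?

0xB234

K = 0x34B2
k_0 = rotl(K, (5*0+8) mod 16) = rotl(K, 8) = 0xB234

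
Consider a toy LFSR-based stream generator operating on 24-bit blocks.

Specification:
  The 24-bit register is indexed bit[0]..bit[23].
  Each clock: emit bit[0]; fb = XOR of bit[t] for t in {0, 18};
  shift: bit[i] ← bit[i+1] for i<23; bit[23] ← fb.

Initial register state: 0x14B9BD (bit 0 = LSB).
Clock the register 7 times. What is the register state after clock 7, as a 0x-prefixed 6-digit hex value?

reg_0 = 0x14B9BD
clock 1: out=1, reg = 0x0A5CDE
clock 2: out=0, reg = 0x052E6F
clock 3: out=1, reg = 0x029737
clock 4: out=1, reg = 0x814B9B
clock 5: out=1, reg = 0xC0A5CD
clock 6: out=1, reg = 0xE052E6
clock 7: out=0, reg = 0x702973

0x702973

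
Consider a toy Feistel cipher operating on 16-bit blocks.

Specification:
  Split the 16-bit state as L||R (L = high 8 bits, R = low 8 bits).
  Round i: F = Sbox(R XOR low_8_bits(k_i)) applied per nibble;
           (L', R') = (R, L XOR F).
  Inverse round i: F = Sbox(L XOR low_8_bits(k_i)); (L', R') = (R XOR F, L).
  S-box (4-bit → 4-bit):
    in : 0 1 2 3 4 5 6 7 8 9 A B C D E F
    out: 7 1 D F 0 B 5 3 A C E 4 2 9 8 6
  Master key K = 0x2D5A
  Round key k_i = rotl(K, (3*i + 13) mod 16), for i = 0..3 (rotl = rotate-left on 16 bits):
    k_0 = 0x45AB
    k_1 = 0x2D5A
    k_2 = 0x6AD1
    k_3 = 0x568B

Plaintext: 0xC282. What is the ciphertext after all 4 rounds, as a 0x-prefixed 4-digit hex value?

0xA15C

s_0 = plaintext = 0xC282
s_1 = Round(s_0, k_0) = 0x821E
s_2 = Round(s_1, k_1) = 0x1E82
s_3 = Round(s_2, k_2) = 0x82A1
s_4 = Round(s_3, k_3) = 0xA15C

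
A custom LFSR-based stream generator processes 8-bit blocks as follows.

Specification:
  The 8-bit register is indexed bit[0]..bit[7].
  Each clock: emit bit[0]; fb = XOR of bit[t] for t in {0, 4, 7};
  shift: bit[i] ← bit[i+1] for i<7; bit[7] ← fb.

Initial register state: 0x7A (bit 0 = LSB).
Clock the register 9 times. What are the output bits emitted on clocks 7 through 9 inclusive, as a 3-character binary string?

101

reg_0 = 0x7A
clock 1: out=0, reg = 0xBD
clock 2: out=1, reg = 0xDE
clock 3: out=0, reg = 0x6F
clock 4: out=1, reg = 0xB7
clock 5: out=1, reg = 0xDB
clock 6: out=1, reg = 0xED
clock 7: out=1, reg = 0x76
clock 8: out=0, reg = 0xBB
clock 9: out=1, reg = 0xDD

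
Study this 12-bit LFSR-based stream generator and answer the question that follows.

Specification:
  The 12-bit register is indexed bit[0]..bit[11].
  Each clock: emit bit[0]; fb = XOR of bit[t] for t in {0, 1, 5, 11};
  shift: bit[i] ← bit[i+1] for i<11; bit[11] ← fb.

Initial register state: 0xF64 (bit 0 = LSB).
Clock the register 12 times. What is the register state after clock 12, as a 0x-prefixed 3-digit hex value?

reg_0 = 0xF64
clock 1: out=0, reg = 0x7B2
clock 2: out=0, reg = 0x3D9
clock 3: out=1, reg = 0x9EC
clock 4: out=0, reg = 0x4F6
clock 5: out=0, reg = 0x27B
clock 6: out=1, reg = 0x93D
clock 7: out=1, reg = 0xC9E
clock 8: out=0, reg = 0x64F
clock 9: out=1, reg = 0x327
clock 10: out=1, reg = 0x993
clock 11: out=1, reg = 0xCC9
clock 12: out=1, reg = 0x664

0x664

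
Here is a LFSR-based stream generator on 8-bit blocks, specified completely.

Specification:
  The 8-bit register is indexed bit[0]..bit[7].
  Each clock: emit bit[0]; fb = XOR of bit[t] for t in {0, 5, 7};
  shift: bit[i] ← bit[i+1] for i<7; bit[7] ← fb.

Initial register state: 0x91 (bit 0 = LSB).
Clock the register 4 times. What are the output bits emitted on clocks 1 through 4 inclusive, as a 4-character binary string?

1000

reg_0 = 0x91
clock 1: out=1, reg = 0x48
clock 2: out=0, reg = 0x24
clock 3: out=0, reg = 0x92
clock 4: out=0, reg = 0xC9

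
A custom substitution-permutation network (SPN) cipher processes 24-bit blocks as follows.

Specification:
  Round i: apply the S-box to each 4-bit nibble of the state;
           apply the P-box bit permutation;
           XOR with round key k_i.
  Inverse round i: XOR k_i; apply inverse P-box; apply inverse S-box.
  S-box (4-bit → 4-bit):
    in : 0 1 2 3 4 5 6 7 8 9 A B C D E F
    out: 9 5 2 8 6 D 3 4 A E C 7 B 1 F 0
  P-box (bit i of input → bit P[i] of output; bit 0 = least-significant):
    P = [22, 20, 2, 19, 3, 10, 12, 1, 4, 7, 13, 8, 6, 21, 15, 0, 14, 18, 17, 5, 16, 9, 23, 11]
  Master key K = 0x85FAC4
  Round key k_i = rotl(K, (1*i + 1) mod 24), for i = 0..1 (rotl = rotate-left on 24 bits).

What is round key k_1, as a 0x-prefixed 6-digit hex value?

0x17EB12

K = 0x85FAC4
k_0 = rotl(K, (1*0+1) mod 24) = rotl(K, 1) = 0x0BF589
k_1 = rotl(K, (1*1+1) mod 24) = rotl(K, 2) = 0x17EB12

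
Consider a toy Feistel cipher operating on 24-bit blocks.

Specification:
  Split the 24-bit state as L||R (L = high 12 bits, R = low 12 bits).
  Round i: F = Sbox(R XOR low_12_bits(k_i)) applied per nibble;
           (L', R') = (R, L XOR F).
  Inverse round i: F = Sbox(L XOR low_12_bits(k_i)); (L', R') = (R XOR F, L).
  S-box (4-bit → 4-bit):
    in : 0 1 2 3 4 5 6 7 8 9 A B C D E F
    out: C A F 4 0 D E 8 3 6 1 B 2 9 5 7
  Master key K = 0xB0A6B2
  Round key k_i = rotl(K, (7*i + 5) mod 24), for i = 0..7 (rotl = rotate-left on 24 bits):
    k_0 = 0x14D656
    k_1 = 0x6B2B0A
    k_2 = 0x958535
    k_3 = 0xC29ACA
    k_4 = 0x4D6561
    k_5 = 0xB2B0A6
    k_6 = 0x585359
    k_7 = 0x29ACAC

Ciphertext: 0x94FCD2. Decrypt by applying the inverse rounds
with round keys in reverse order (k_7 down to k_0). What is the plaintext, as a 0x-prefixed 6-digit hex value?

s_0 = ciphertext = 0x94FCD2
s_1 = InvRound(s_0, k_7) = 0x18694F
s_2 = InvRound(s_1, k_6) = 0x6D8186
s_3 = InvRound(s_2, k_5) = 0xF036D8
s_4 = InvRound(s_3, k_4) = 0x737F03
s_5 = InvRound(s_4, k_3) = 0x67A737
s_6 = InvRound(s_5, k_2) = 0x33067A
s_7 = InvRound(s_6, k_1) = 0x53B330
s_8 = InvRound(s_7, k_0) = 0x7D953B

0x7D953B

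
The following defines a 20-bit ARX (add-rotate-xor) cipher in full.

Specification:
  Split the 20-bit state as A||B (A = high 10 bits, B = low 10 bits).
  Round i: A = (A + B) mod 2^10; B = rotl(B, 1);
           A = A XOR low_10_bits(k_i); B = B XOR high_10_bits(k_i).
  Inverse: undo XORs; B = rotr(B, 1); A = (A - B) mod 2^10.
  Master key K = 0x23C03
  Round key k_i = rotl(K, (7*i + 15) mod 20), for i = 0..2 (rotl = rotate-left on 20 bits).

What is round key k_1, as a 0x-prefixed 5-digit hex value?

0x8F00C

K = 0x23C03
k_0 = rotl(K, (7*0+15) mod 20) = rotl(K, 15) = 0x191E0
k_1 = rotl(K, (7*1+15) mod 20) = rotl(K, 2) = 0x8F00C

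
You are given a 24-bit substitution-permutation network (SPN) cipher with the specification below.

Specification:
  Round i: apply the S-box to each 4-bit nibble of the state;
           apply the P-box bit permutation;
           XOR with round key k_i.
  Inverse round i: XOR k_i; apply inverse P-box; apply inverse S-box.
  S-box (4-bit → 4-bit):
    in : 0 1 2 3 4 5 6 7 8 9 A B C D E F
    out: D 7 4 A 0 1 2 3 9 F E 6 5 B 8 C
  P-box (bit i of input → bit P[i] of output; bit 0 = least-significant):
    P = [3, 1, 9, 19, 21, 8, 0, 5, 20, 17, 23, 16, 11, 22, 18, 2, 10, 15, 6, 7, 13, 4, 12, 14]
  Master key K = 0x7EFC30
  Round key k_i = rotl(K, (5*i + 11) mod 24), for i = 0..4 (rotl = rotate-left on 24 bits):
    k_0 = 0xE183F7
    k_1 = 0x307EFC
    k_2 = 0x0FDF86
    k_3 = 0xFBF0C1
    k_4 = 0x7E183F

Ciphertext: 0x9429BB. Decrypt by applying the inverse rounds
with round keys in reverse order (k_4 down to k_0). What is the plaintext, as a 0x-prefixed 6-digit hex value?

0x4A8A50

s_0 = ciphertext = 0x9429BB
s_1 = InvRound(s_0, k_4) = 0xCE3B7E
s_2 = InvRound(s_1, k_3) = 0x330891
s_3 = InvRound(s_2, k_2) = 0xA7F51A
s_4 = InvRound(s_3, k_1) = 0x4A093B
s_5 = InvRound(s_4, k_0) = 0x4A8A50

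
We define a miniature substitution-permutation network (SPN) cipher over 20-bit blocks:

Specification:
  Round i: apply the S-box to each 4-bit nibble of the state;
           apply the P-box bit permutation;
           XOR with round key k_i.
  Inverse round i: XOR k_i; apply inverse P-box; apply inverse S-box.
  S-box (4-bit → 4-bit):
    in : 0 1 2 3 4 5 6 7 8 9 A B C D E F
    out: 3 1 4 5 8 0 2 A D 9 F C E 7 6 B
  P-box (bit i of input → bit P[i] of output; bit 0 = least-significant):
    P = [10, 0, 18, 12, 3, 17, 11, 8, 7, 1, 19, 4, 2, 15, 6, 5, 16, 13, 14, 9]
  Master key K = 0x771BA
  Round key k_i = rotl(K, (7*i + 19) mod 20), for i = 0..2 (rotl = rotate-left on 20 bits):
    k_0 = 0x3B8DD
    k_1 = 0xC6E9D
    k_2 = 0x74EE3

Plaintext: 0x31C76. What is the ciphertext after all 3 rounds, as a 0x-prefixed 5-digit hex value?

s_0 = plaintext = 0x31C76
s_1 = Round(s_0, k_0) = 0x8F9CA
s_2 = Round(s_1, k_1) = 0xBB128
s_3 = Round(s_2, k_2) = 0x31003

0x31003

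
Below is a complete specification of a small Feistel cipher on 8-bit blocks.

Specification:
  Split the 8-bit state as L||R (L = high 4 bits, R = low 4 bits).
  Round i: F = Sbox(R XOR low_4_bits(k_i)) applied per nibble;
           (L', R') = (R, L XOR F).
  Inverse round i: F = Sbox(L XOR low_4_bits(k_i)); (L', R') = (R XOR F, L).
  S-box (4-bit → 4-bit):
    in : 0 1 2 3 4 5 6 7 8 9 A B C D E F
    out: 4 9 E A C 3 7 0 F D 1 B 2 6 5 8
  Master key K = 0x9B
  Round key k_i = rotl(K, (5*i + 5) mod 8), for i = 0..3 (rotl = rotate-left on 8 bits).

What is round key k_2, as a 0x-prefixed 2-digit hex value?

0xCD

K = 0x9B
k_0 = rotl(K, (5*0+5) mod 8) = rotl(K, 5) = 0x73
k_1 = rotl(K, (5*1+5) mod 8) = rotl(K, 2) = 0x6E
k_2 = rotl(K, (5*2+5) mod 8) = rotl(K, 7) = 0xCD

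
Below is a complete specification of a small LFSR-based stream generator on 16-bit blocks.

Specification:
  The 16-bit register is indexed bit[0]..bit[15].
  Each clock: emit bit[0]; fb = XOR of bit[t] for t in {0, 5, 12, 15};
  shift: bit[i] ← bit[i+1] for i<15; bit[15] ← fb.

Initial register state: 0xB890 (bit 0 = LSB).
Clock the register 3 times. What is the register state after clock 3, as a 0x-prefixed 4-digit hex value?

reg_0 = 0xB890
clock 1: out=0, reg = 0x5C48
clock 2: out=0, reg = 0xAE24
clock 3: out=0, reg = 0x5712

0x5712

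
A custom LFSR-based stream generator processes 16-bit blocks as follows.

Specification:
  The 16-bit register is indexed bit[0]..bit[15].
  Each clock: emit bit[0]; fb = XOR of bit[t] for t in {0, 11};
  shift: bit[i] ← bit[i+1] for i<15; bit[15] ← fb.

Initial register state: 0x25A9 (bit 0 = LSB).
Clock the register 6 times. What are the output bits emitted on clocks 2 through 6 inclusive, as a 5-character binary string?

reg_0 = 0x25A9
clock 1: out=1, reg = 0x92D4
clock 2: out=0, reg = 0x496A
clock 3: out=0, reg = 0xA4B5
clock 4: out=1, reg = 0xD25A
clock 5: out=0, reg = 0x692D
clock 6: out=1, reg = 0x3496

00101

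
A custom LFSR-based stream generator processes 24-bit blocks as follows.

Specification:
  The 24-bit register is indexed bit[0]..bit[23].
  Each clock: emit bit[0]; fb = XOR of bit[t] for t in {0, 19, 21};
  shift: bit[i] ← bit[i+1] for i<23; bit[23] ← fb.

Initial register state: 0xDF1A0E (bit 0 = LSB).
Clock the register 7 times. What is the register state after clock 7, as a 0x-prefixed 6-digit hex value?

reg_0 = 0xDF1A0E
clock 1: out=0, reg = 0xEF8D07
clock 2: out=1, reg = 0xF7C683
clock 3: out=1, reg = 0x7BE341
clock 4: out=1, reg = 0xBDF1A0
clock 5: out=0, reg = 0x5EF8D0
clock 6: out=0, reg = 0xAF7C68
clock 7: out=0, reg = 0x57BE34

0x57BE34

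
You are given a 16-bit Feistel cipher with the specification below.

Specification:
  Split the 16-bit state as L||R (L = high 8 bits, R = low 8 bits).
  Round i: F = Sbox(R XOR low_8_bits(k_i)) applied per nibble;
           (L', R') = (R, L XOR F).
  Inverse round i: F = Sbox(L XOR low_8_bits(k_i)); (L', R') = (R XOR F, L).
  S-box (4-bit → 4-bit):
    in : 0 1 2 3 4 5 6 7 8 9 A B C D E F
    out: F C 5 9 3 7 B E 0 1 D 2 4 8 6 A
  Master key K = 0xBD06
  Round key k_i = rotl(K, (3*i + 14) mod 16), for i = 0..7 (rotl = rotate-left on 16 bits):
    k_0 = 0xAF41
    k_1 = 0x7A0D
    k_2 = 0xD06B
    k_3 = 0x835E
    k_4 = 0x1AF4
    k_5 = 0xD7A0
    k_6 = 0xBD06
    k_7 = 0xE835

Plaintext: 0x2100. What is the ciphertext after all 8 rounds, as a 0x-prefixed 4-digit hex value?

s_0 = plaintext = 0x2100
s_1 = Round(s_0, k_0) = 0x001D
s_2 = Round(s_1, k_1) = 0x1DCF
s_3 = Round(s_2, k_2) = 0xCFCE
s_4 = Round(s_3, k_3) = 0xCED0
s_5 = Round(s_4, k_4) = 0xD09D
s_6 = Round(s_5, k_5) = 0x9D48
s_7 = Round(s_6, k_6) = 0x48AB
s_8 = Round(s_7, k_7) = 0xAB5E

0xAB5E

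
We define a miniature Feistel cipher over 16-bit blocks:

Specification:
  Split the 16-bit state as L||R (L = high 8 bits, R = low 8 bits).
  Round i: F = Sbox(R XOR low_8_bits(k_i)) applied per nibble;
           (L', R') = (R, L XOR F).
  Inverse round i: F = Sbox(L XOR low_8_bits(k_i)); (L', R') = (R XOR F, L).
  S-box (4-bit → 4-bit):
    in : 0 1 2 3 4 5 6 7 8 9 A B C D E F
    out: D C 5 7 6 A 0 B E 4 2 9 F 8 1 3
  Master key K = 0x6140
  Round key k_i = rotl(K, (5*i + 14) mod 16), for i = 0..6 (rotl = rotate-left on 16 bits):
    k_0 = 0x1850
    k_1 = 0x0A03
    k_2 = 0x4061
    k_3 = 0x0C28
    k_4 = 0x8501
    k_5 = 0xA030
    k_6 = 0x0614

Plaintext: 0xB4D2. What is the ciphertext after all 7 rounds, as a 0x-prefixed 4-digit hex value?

0x7588

s_0 = plaintext = 0xB4D2
s_1 = Round(s_0, k_0) = 0xD251
s_2 = Round(s_1, k_1) = 0x5177
s_3 = Round(s_2, k_2) = 0x7791
s_4 = Round(s_3, k_3) = 0x91E3
s_5 = Round(s_4, k_4) = 0xE384
s_6 = Round(s_5, k_5) = 0x8475
s_7 = Round(s_6, k_6) = 0x7588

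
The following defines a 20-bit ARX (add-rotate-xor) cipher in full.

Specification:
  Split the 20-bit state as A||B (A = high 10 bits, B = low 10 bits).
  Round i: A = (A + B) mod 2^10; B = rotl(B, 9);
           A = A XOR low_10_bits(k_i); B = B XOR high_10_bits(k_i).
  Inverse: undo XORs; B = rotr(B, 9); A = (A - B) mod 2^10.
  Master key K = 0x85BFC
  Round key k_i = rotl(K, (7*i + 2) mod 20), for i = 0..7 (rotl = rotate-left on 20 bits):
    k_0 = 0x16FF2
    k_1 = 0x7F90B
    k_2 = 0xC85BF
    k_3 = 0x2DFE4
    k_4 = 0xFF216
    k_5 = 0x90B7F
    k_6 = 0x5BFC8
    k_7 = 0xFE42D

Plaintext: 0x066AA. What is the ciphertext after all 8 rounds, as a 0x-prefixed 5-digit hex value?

s_0 = plaintext = 0x066AA
s_1 = Round(s_0, k_0) = 0x4C50E
s_2 = Round(s_1, k_1) = 0xCD179
s_3 = Round(s_2, k_2) = 0x4499D
s_4 = Round(s_3, k_3) = 0x52E79
s_5 = Round(s_4, k_4) = 0x748C0
s_6 = Round(s_5, k_5) = 0x7B622
s_7 = Round(s_6, k_6) = 0xF1C7E
s_8 = Round(s_7, k_7) = 0x1A3C6

0x1A3C6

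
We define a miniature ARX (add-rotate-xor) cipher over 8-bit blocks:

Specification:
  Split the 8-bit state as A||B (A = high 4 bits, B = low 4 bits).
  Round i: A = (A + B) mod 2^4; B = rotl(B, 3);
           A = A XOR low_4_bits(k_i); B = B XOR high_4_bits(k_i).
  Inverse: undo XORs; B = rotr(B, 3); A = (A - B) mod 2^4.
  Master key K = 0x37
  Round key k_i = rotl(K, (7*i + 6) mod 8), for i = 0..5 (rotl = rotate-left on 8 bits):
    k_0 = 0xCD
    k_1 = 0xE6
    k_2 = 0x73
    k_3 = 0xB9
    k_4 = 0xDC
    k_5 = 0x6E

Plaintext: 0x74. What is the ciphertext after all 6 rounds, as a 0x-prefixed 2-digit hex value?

0x41

s_0 = plaintext = 0x74
s_1 = Round(s_0, k_0) = 0x6E
s_2 = Round(s_1, k_1) = 0x29
s_3 = Round(s_2, k_2) = 0x8B
s_4 = Round(s_3, k_3) = 0xA6
s_5 = Round(s_4, k_4) = 0xCE
s_6 = Round(s_5, k_5) = 0x41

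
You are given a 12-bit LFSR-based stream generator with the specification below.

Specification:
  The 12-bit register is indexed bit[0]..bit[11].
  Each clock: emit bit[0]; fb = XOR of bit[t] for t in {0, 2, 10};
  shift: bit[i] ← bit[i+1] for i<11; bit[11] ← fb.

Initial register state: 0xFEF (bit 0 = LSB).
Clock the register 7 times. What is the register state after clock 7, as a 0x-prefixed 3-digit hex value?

reg_0 = 0xFEF
clock 1: out=1, reg = 0xFF7
clock 2: out=1, reg = 0xFFB
clock 3: out=1, reg = 0x7FD
clock 4: out=1, reg = 0xBFE
clock 5: out=0, reg = 0xDFF
clock 6: out=1, reg = 0xEFF
clock 7: out=1, reg = 0xF7F

0xF7F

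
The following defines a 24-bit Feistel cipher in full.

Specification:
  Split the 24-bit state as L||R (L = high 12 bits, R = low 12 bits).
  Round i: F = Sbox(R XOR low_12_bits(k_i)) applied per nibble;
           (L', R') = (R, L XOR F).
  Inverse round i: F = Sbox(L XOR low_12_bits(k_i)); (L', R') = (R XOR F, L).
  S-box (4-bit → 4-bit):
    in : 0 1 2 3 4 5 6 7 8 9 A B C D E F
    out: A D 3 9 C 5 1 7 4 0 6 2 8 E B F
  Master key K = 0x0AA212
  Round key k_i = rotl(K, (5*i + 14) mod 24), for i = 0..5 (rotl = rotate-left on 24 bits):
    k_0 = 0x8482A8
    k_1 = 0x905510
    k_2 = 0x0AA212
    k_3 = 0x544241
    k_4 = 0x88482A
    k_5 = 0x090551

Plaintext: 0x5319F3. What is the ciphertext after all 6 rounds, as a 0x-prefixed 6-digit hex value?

0xC6A729

s_0 = plaintext = 0x5319F3
s_1 = Round(s_0, k_0) = 0x9F3763
s_2 = Round(s_1, k_1) = 0x763A8A
s_3 = Round(s_2, k_2) = 0xA8A367
s_4 = Round(s_3, k_3) = 0x3677BB
s_5 = Round(s_4, k_4) = 0x7BBC6A
s_6 = Round(s_5, k_5) = 0xC6A729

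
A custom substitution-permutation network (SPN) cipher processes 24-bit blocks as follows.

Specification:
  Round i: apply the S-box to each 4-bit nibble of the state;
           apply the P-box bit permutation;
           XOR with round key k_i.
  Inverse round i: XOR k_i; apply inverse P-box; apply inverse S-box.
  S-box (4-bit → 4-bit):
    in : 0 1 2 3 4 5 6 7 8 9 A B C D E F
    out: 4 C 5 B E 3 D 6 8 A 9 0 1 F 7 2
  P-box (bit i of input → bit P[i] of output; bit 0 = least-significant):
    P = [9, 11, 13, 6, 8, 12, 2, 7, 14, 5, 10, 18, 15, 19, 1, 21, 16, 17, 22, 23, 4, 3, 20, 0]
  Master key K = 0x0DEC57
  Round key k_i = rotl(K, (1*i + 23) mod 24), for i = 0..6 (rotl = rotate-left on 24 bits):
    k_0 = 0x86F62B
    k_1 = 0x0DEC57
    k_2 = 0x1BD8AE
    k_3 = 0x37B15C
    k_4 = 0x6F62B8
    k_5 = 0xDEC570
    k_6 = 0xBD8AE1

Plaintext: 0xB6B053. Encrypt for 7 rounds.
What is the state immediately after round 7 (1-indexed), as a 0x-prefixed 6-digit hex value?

s_0 = plaintext = 0xB6B053
s_1 = Round(s_0, k_0) = 0x47E96B
s_2 = Round(s_1, k_1) = 0x536DF8
s_3 = Round(s_2, k_2) = 0xBC0CD4
s_4 = Round(s_3, k_3) = 0x36C89A
s_5 = Round(s_4, k_4) = 0xAAF061
s_6 = Round(s_5, k_5) = 0x57E0A5
s_7 = Round(s_6, k_6) = 0xF7057B

0xF7057B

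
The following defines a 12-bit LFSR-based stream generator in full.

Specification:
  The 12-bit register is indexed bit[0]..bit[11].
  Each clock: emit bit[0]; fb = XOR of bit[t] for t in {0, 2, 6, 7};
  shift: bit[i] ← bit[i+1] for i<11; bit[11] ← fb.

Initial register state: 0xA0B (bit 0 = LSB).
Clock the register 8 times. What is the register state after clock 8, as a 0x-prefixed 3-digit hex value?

reg_0 = 0xA0B
clock 1: out=1, reg = 0xD05
clock 2: out=1, reg = 0x682
clock 3: out=0, reg = 0xB41
clock 4: out=1, reg = 0x5A0
clock 5: out=0, reg = 0xAD0
clock 6: out=0, reg = 0x568
clock 7: out=0, reg = 0xAB4
clock 8: out=0, reg = 0x55A

0x55A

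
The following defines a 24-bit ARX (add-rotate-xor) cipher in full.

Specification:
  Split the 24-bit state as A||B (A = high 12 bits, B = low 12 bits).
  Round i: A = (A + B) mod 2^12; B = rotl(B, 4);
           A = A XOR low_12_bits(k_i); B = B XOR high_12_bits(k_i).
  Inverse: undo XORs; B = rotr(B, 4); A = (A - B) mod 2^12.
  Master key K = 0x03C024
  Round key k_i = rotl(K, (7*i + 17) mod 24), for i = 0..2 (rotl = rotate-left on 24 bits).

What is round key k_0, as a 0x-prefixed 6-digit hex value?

0x480780

K = 0x03C024
k_0 = rotl(K, (7*0+17) mod 24) = rotl(K, 17) = 0x480780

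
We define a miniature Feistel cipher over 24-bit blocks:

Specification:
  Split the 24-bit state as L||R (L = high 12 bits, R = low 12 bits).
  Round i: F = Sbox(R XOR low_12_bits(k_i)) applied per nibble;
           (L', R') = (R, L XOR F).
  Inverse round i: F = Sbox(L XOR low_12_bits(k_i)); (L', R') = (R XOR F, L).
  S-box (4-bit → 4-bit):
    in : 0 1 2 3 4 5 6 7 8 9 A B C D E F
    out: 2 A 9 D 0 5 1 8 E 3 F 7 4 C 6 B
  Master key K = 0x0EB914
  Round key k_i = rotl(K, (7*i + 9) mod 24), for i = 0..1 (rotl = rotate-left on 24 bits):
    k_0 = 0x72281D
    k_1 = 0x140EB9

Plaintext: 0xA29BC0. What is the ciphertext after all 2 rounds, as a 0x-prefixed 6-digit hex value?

s_0 = plaintext = 0xA29BC0
s_1 = Round(s_0, k_0) = 0xBC07E5
s_2 = Round(s_1, k_1) = 0x7E5894

0x7E5894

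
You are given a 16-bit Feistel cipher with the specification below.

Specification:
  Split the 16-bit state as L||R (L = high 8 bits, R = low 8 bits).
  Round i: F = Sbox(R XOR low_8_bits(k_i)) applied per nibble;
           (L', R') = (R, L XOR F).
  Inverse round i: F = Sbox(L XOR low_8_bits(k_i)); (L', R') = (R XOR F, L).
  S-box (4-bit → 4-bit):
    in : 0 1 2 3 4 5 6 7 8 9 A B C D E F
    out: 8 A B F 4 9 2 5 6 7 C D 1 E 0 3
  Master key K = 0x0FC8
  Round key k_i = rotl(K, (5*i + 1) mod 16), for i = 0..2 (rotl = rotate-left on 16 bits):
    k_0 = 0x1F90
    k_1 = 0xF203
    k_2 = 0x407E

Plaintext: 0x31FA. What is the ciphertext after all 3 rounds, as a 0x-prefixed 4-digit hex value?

0x5AA9

s_0 = plaintext = 0x31FA
s_1 = Round(s_0, k_0) = 0xFA1D
s_2 = Round(s_1, k_1) = 0x1D5A
s_3 = Round(s_2, k_2) = 0x5AA9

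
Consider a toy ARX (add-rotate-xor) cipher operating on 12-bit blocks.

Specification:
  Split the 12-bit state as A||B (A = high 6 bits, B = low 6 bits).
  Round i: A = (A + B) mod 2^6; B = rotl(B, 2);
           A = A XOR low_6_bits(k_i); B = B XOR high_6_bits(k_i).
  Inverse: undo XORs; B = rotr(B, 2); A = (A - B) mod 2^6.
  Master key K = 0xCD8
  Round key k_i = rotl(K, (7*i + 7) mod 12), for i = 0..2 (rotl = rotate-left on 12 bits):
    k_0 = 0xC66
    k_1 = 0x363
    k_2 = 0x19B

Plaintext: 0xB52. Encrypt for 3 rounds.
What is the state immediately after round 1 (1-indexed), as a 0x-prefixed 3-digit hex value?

0x678

s_0 = plaintext = 0xB52
s_1 = Round(s_0, k_0) = 0x678
s_2 = Round(s_1, k_1) = 0xCAE
s_3 = Round(s_2, k_2) = 0xEFC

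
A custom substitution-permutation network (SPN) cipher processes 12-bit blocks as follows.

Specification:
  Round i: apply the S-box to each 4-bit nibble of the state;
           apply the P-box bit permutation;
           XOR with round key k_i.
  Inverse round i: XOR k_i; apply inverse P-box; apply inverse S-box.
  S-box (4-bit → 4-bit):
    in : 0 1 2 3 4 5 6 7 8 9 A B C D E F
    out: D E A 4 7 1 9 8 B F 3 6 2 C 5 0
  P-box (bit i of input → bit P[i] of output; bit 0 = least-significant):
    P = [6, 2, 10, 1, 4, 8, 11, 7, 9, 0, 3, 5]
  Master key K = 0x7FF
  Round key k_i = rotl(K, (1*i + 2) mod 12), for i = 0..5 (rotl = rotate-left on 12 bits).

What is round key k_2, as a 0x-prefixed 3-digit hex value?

K = 0x7FF
k_0 = rotl(K, (1*0+2) mod 12) = rotl(K, 2) = 0xFFD
k_1 = rotl(K, (1*1+2) mod 12) = rotl(K, 3) = 0xFFB
k_2 = rotl(K, (1*2+2) mod 12) = rotl(K, 4) = 0xFF7

0xFF7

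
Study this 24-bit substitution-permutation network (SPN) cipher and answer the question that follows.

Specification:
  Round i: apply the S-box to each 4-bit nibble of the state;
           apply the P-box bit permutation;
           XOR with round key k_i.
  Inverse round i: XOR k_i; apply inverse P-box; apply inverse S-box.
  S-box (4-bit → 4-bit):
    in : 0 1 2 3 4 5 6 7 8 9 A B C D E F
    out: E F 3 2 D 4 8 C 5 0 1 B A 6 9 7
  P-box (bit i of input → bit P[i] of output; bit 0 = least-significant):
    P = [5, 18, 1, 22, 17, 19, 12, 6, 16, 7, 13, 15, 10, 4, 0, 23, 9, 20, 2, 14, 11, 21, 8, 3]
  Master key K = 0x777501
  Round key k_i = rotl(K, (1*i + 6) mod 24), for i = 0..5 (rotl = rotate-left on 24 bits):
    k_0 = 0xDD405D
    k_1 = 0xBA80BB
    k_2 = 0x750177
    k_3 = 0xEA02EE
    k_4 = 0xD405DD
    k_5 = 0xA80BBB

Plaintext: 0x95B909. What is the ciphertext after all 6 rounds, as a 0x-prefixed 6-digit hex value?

0x4370B7

s_0 = plaintext = 0x95B909
s_1 = Round(s_0, k_0) = 0x555409
s_2 = Round(s_1, k_1) = 0xB331FE
s_3 = Round(s_2, k_2) = 0x0EB9CF
s_4 = Round(s_3, k_3) = 0x464594
s_5 = Round(s_4, k_4) = 0x1468F6
s_6 = Round(s_5, k_5) = 0x4370B7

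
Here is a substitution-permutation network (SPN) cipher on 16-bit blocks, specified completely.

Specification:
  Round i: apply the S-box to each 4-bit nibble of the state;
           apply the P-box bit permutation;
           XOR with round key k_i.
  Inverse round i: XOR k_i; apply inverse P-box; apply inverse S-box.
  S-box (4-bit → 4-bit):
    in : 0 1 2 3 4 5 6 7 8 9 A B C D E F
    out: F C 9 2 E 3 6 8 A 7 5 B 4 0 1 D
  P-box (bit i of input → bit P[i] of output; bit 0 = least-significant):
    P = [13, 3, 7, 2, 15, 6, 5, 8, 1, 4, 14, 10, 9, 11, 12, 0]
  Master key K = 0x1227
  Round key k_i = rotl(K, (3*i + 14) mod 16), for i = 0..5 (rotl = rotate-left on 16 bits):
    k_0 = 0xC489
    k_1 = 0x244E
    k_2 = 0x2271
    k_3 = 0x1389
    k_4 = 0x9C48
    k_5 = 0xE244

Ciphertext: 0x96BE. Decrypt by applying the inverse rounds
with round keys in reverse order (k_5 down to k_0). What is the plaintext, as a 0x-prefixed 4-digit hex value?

0xC33B

s_0 = ciphertext = 0x96BE
s_1 = InvRound(s_0, k_5) = 0xC069
s_2 = InvRound(s_1, k_4) = 0x41CD
s_3 = InvRound(s_2, k_3) = 0xAC37
s_4 = InvRound(s_3, k_2) = 0x5257
s_5 = InvRound(s_4, k_1) = 0xF4D5
s_6 = InvRound(s_5, k_0) = 0xC33B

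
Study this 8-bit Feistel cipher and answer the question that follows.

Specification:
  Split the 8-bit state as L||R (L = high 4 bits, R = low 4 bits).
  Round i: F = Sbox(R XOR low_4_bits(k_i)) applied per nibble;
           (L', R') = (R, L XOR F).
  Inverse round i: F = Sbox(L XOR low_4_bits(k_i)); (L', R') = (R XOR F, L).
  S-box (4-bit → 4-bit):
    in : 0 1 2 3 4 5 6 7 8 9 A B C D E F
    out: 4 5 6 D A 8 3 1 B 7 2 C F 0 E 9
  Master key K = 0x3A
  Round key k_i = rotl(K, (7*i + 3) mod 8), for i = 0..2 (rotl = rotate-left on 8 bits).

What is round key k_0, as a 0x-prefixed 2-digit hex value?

K = 0x3A
k_0 = rotl(K, (7*0+3) mod 8) = rotl(K, 3) = 0xD1

0xD1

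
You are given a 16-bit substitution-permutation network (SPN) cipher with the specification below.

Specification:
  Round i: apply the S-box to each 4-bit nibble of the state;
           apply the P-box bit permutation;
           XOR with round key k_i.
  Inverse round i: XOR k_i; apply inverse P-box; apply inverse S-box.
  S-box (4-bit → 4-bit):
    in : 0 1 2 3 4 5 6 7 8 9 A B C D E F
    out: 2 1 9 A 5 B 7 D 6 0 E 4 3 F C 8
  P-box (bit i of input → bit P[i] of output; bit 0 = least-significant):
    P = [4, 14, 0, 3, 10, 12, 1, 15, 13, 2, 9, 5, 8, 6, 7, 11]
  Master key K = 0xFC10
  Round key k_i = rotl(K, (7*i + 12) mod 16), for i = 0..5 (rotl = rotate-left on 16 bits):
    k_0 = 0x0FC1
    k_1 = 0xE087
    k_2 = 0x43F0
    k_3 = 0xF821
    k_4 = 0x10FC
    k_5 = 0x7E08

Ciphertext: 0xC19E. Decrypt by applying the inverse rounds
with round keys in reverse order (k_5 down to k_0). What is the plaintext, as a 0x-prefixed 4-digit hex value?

s_0 = ciphertext = 0xC19E
s_1 = InvRound(s_0, k_5) = 0x76D1
s_2 = InvRound(s_1, k_4) = 0x9D1A
s_3 = InvRound(s_2, k_3) = 0x124D
s_4 = InvRound(s_3, k_2) = 0x430D
s_5 = InvRound(s_4, k_1) = 0x44EF
s_6 = InvRound(s_5, k_0) = 0x2AB3

0x2AB3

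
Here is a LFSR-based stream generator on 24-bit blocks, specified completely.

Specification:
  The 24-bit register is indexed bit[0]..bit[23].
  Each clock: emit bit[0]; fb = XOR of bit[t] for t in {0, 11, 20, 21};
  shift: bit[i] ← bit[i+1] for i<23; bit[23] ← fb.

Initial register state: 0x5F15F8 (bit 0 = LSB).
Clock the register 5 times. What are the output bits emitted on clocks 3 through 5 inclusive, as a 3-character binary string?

reg_0 = 0x5F15F8
clock 1: out=0, reg = 0xAF8AFC
clock 2: out=0, reg = 0x57C57E
clock 3: out=0, reg = 0xABE2BF
clock 4: out=1, reg = 0x55F15F
clock 5: out=1, reg = 0x2AF8AF

011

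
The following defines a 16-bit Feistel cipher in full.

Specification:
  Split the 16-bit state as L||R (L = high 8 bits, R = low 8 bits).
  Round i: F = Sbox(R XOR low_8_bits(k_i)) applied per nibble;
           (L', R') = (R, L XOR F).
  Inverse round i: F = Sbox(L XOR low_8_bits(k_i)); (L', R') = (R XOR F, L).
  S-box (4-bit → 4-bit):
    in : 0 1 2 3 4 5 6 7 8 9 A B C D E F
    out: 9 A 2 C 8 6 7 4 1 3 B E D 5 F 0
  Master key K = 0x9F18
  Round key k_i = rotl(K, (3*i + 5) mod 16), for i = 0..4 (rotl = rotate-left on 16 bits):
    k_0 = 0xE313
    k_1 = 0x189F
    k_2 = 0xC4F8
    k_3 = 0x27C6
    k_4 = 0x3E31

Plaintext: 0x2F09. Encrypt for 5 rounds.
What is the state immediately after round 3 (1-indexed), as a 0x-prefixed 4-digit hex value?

0xA7E4

s_0 = plaintext = 0x2F09
s_1 = Round(s_0, k_0) = 0x0984
s_2 = Round(s_1, k_1) = 0x84A7
s_3 = Round(s_2, k_2) = 0xA7E4
s_4 = Round(s_3, k_3) = 0xE485
s_5 = Round(s_4, k_4) = 0x850C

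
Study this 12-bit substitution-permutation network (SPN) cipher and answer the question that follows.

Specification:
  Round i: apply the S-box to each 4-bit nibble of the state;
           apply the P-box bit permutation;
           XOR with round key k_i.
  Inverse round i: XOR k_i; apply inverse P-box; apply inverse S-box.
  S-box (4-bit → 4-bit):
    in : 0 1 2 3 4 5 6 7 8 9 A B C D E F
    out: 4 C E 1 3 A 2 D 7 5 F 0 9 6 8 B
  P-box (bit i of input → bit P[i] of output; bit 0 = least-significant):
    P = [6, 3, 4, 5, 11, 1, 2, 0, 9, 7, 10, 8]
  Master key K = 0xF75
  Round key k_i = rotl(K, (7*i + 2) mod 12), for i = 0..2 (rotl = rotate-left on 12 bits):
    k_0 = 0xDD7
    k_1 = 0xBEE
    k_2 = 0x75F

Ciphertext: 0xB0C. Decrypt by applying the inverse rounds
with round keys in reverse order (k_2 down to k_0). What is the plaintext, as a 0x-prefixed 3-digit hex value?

0xE27

s_0 = ciphertext = 0xB0C
s_1 = InvRound(s_0, k_2) = 0x0F9
s_2 = InvRound(s_1, k_1) = 0xCA0
s_3 = InvRound(s_2, k_0) = 0xE27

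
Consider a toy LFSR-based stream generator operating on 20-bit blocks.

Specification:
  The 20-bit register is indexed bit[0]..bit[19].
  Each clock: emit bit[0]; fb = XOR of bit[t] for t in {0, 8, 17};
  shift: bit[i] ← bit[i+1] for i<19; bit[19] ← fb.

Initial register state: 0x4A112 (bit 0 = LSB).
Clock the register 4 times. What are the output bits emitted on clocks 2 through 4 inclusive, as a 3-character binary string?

reg_0 = 0x4A112
clock 1: out=0, reg = 0xA5089
clock 2: out=1, reg = 0x52844
clock 3: out=0, reg = 0x29422
clock 4: out=0, reg = 0x94A11

100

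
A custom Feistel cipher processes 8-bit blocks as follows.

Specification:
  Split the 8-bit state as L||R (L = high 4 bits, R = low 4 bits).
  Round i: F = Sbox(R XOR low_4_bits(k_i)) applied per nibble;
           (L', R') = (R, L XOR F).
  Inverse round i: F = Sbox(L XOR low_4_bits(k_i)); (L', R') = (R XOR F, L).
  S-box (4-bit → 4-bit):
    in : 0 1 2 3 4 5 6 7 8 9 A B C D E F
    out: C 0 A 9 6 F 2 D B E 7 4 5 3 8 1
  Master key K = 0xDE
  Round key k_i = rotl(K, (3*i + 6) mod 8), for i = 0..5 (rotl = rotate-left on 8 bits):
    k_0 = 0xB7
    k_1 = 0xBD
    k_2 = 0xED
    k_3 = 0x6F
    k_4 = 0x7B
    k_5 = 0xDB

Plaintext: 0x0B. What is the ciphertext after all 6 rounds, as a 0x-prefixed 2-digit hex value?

s_0 = plaintext = 0x0B
s_1 = Round(s_0, k_0) = 0xB5
s_2 = Round(s_1, k_1) = 0x50
s_3 = Round(s_2, k_2) = 0x06
s_4 = Round(s_3, k_3) = 0x6E
s_5 = Round(s_4, k_4) = 0xE9
s_6 = Round(s_5, k_5) = 0x94

0x94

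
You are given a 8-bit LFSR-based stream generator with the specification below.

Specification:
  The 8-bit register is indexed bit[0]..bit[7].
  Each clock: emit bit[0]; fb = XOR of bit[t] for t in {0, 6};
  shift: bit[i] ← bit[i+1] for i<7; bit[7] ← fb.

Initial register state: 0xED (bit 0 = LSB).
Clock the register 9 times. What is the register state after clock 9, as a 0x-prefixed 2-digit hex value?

reg_0 = 0xED
clock 1: out=1, reg = 0x76
clock 2: out=0, reg = 0xBB
clock 3: out=1, reg = 0xDD
clock 4: out=1, reg = 0x6E
clock 5: out=0, reg = 0xB7
clock 6: out=1, reg = 0xDB
clock 7: out=1, reg = 0x6D
clock 8: out=1, reg = 0x36
clock 9: out=0, reg = 0x1B

0x1B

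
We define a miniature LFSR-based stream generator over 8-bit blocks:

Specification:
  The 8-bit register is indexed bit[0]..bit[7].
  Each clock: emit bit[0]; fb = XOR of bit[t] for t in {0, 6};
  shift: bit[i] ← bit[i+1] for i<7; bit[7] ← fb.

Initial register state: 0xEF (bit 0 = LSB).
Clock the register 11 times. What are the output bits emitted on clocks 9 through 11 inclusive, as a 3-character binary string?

reg_0 = 0xEF
clock 1: out=1, reg = 0x77
clock 2: out=1, reg = 0x3B
clock 3: out=1, reg = 0x9D
clock 4: out=1, reg = 0xCE
clock 5: out=0, reg = 0xE7
clock 6: out=1, reg = 0x73
clock 7: out=1, reg = 0x39
clock 8: out=1, reg = 0x9C
clock 9: out=0, reg = 0x4E
clock 10: out=0, reg = 0xA7
clock 11: out=1, reg = 0xD3

001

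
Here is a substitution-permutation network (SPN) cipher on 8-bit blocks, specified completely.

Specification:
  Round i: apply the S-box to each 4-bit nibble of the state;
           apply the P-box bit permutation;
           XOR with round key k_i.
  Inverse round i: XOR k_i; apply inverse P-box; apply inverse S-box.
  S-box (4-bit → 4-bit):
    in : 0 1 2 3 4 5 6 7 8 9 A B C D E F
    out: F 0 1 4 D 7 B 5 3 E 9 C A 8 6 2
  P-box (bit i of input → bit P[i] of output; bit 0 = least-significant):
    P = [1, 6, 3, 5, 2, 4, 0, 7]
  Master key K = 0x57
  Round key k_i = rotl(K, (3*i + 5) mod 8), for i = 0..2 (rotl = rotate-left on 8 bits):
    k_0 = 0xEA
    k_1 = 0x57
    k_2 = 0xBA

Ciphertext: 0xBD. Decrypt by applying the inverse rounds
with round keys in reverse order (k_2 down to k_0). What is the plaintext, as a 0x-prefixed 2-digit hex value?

s_0 = ciphertext = 0xBD
s_1 = InvRound(s_0, k_2) = 0x72
s_2 = InvRound(s_1, k_1) = 0x7D
s_3 = InvRound(s_2, k_0) = 0x02

0x02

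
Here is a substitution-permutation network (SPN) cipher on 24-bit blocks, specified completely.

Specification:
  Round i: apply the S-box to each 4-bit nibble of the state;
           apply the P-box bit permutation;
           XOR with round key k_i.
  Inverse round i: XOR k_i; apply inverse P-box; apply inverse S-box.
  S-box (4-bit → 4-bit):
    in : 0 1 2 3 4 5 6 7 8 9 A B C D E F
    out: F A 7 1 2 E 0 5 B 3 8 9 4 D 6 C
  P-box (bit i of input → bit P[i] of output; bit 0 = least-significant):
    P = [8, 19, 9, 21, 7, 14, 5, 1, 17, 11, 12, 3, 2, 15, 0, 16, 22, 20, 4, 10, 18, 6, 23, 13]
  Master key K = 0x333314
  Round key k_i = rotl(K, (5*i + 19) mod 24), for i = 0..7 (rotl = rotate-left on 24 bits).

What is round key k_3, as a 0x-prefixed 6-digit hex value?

0xCC50CC

K = 0x333314
k_0 = rotl(K, (5*0+19) mod 24) = rotl(K, 19) = 0xA19998
k_1 = rotl(K, (5*1+19) mod 24) = rotl(K, 0) = 0x333314
k_2 = rotl(K, (5*2+19) mod 24) = rotl(K, 5) = 0x666286
k_3 = rotl(K, (5*3+19) mod 24) = rotl(K, 10) = 0xCC50CC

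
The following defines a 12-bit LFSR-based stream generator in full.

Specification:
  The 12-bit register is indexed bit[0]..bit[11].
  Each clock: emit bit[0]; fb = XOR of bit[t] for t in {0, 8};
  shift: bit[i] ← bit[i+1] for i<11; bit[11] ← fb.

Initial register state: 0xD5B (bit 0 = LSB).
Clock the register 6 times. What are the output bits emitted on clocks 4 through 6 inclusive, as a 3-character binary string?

110

reg_0 = 0xD5B
clock 1: out=1, reg = 0x6AD
clock 2: out=1, reg = 0xB56
clock 3: out=0, reg = 0xDAB
clock 4: out=1, reg = 0x6D5
clock 5: out=1, reg = 0xB6A
clock 6: out=0, reg = 0xDB5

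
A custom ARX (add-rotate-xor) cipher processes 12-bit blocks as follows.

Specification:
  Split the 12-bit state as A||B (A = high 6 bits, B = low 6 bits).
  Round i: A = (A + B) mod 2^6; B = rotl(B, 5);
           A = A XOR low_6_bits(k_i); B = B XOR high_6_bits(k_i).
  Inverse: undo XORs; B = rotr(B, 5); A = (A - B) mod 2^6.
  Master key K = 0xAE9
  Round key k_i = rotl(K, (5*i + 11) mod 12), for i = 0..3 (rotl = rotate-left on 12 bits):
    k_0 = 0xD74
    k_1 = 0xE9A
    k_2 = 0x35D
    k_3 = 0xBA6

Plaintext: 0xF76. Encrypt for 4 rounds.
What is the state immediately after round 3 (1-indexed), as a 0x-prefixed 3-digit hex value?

s_0 = plaintext = 0xF76
s_1 = Round(s_0, k_0) = 0x1EE
s_2 = Round(s_1, k_1) = 0xBED
s_3 = Round(s_2, k_2) = 0x07B
s_4 = Round(s_3, k_3) = 0x693

0x07B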